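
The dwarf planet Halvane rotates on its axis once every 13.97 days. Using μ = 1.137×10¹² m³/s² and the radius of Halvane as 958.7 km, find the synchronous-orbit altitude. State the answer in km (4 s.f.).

T = 13.97 days = 1.207×10⁶ s.
A synchronous orbit has period T, so by Kepler's third law a = (μT²/4π²)^(1/3).
μT²/4π² = 1.137×10¹² × (1.207×10⁶)² / 39.48 = 4.196×10²² m³.
a = 3.475×10⁷ m = 34749 km.
Altitude h = a − R = 34749 − 958.7 = 33790 km.

h_sync ≈ 33790 km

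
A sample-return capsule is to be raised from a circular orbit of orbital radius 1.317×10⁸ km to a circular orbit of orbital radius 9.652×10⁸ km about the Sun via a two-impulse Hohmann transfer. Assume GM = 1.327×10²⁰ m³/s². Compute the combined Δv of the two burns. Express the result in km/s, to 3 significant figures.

r₁ = 1.317×10⁸ km = 1.317×10¹¹ m.
r₂ = 9.652×10⁸ km = 9.652×10¹¹ m.
Transfer ellipse a_t = (r₁ + r₂)/2 = 5.484×10¹¹ m.
At r₁: circular v_c1 = √(μ/r₁) = 31740 m/s; transfer-perihelion v_p = √[μ(2/r₁ − 1/a_t)] = 42110 m/s.
Δv₁ = v_p − v_c1 = 10370 m/s.
At r₂: circular v_c2 = √(μ/r₂) = 11730 m/s; transfer-aphelion v_a = √[μ(2/r₂ − 1/a_t)] = 5746 m/s.
Δv₂ = v_c2 − v_a = 5980 m/s.
Total Δv = Δv₁ + Δv₂ = 16350 m/s = 16.35 km/s.

Δv_total ≈ 16.3 km/s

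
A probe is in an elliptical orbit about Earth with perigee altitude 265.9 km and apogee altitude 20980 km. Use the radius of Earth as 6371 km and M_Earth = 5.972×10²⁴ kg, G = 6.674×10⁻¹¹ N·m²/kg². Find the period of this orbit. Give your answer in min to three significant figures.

T ≈ 367 min

μ = GM = 6.674×10⁻¹¹ × 5.972×10²⁴ = 3.986×10¹⁴ m³/s².
r_p = 6371 + 265.9 = 6636.9 km = 6.6369×10⁶ m.
r_a = 6371 + 20980 = 27351 km = 2.7351×10⁷ m.
Semi-major axis a = (r_p + r_a)/2 = (6636.9 + 27351)/2 = 16994 km = 1.699×10⁷ m.
By Kepler's third law T = 2π√(a³/μ) = 2π × 3.509×10³ = 2.205×10⁴ s.
= 367.5 min.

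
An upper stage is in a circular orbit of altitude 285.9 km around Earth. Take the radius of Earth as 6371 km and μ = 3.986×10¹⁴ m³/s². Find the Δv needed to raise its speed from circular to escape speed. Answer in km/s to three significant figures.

Δv ≈ 3.21 km/s

r = 6371 + 285.9 = 6656.9 km = 6.6569×10⁶ m.
Circular speed v_c = √(μ/r) = 7738 m/s.
Escape speed v_esc = √(2μ/r) = √2 × v_c = 10940 m/s.
Δv = v_esc − v_c = 3205 m/s = 3.205 km/s.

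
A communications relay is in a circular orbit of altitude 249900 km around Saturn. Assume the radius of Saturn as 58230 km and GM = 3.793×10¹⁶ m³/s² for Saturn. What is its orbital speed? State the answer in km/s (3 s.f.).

v ≈ 11.1 km/s

r = 58230 + 249900 = 308130 km = 3.0813×10⁸ m.
For a circular orbit v = √(μ/r) = √(3.793×10¹⁶ / 3.081×10⁸) = √(1.231×10⁸) = 11090 m/s.
That is 11.09 km/s.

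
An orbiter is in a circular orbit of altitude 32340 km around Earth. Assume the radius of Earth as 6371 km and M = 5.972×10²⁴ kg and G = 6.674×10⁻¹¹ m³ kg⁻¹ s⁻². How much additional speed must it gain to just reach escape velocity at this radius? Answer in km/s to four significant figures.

Δv ≈ 1.329 km/s

μ = GM = 6.674×10⁻¹¹ × 5.972×10²⁴ = 3.986×10¹⁴ m³/s².
r = 6371 + 32340 = 38711 km = 3.8711×10⁷ m.
Circular speed v_c = √(μ/r) = 3209 m/s.
Escape speed v_esc = √(2μ/r) = √2 × v_c = 4538 m/s.
Δv = v_esc − v_c = 1329 m/s = 1.329 km/s.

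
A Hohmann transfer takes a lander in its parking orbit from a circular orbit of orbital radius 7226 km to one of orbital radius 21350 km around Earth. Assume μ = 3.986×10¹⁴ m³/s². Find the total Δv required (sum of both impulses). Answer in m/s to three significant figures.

Δv_total ≈ 2900 m/s

r₁ = 7226 km = 7.226×10⁶ m.
r₂ = 21350 km = 2.135×10⁷ m.
Transfer ellipse a_t = (r₁ + r₂)/2 = 1.429×10⁷ m.
At r₁: circular v_c1 = √(μ/r₁) = 7427 m/s; transfer-perigee v_p = √[μ(2/r₁ − 1/a_t)] = 9079 m/s.
Δv₁ = v_p − v_c1 = 1652 m/s.
At r₂: circular v_c2 = √(μ/r₂) = 4321 m/s; transfer-apogee v_a = √[μ(2/r₂ − 1/a_t)] = 3073 m/s.
Δv₂ = v_c2 − v_a = 1248 m/s.
Total Δv = Δv₁ + Δv₂ = 2900 m/s.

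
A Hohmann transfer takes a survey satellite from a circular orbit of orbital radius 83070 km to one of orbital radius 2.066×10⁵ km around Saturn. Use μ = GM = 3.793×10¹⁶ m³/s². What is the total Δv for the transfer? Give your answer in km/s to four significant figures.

Δv_total ≈ 7.441 km/s

r₁ = 83070 km = 8.307×10⁷ m.
r₂ = 2.066×10⁵ km = 2.066×10⁸ m.
Transfer ellipse a_t = (r₁ + r₂)/2 = 1.448×10⁸ m.
At r₁: circular v_c1 = √(μ/r₁) = 21370 m/s; transfer-perikrone v_p = √[μ(2/r₁ − 1/a_t)] = 25520 m/s.
Δv₁ = v_p − v_c1 = 4153 m/s.
At r₂: circular v_c2 = √(μ/r₂) = 13550 m/s; transfer-apokrone v_a = √[μ(2/r₂ − 1/a_t)] = 10260 m/s.
Δv₂ = v_c2 − v_a = 3288 m/s.
Total Δv = Δv₁ + Δv₂ = 7441 m/s = 7.441 km/s.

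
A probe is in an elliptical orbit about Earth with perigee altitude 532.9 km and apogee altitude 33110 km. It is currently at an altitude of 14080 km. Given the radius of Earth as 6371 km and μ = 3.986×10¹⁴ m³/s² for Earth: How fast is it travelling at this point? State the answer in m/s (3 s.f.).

v ≈ 4670 m/s

r_p = 6371 + 532.9 = 6903.9 km = 6.9039×10⁶ m.
r_a = 6371 + 33110 = 39481 km = 3.9481×10⁷ m.
r = 6371 + 14080 = 20451 km = 2.045×10⁷ m.
Semi-major axis a = (r_p + r_a)/2 = 23192 km = 2.319×10⁷ m.
Vis-viva: v² = μ(2/r − 1/a) = 3.986×10¹⁴ × (9.779×10⁻⁸ − 4.312×10⁻⁸) = 2.179×10⁷ m²/s².
v = 4668 m/s.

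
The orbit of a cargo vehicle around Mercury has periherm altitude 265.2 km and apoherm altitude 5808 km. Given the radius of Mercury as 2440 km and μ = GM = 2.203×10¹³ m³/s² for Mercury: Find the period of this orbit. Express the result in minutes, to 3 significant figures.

T ≈ 286 minutes

r_p = 2440 + 265.2 = 2705.2 km = 2.7052×10⁶ m.
r_a = 2440 + 5808 = 8248.0 km = 8.2480×10⁶ m.
Semi-major axis a = (r_p + r_a)/2 = (2705.2 + 8248.0)/2 = 5476.6 km = 5.477×10⁶ m.
By Kepler's third law T = 2π√(a³/μ) = 2π × 2.731×10³ = 1.716×10⁴ s.
= 285.9 minutes.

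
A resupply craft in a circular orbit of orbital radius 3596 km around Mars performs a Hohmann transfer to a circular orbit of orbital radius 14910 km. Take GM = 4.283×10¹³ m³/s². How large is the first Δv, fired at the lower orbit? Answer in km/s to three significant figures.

Δv ≈ 0.93 km/s

r₁ = 3596 km = 3.596×10⁶ m.
r₂ = 14910 km = 1.491×10⁷ m.
Transfer ellipse a_t = (r₁ + r₂)/2 = 9.253×10⁶ m.
At r₁: circular v_c1 = √(μ/r₁) = 3451 m/s; transfer-periapsis v_p = √[μ(2/r₁ − 1/a_t)] = 4381 m/s.
Δv₁ = v_p − v_c1 = 929.7 m/s.
= 0.9297 km/s.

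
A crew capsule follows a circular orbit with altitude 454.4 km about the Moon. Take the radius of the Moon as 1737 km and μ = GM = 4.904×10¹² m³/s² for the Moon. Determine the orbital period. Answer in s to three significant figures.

T ≈ 9200 s

r = 1737 + 454.4 = 2191.4 km = 2.1914×10⁶ m.
Kepler's third law: T = 2π√(r³/μ) = 2π√((2.191×10⁶)³ / 4.904×10¹²).
r³/μ = 2.146×10⁶ s², so T = 2π × 1.465×10³ = 9.204×10³ s.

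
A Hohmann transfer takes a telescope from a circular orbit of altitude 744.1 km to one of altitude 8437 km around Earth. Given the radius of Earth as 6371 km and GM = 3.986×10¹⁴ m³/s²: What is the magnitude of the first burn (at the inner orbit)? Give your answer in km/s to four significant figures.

r₁ = 6371 + 744.1 = 7115.1 km = 7.1151×10⁶ m.
r₂ = 6371 + 8437 = 14808 km = 1.4808×10⁷ m.
Transfer ellipse a_t = (r₁ + r₂)/2 = 1.096×10⁷ m.
At r₁: circular v_c1 = √(μ/r₁) = 7485 m/s; transfer-perigee v_p = √[μ(2/r₁ − 1/a_t)] = 8699 m/s.
Δv₁ = v_p − v_c1 = 1215 m/s.
= 1.215 km/s.

Δv ≈ 1.215 km/s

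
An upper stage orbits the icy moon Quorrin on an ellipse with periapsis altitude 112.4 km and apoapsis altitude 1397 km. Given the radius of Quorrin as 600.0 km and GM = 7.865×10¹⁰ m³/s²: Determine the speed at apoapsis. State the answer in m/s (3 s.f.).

r_p = 600.0 + 112.4 = 712.40 km = 7.1240×10⁵ m.
r_a = 600.0 + 1397 = 1997.0 km = 1.9970×10⁶ m.
Semi-major axis a = (r_p + r_a)/2 = 1354.7 km = 1.355×10⁶ m.
Vis-viva: v² = μ(2/r − 1/a) = 7.865×10¹⁰ × (1.002×10⁻⁶ − 7.382×10⁻⁷) = 2.071×10⁴ m²/s².
v = 143.9 m/s.

v ≈ 144 m/s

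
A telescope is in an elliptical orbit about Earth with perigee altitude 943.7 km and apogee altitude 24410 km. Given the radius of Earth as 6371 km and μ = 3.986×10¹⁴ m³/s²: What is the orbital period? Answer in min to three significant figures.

T ≈ 436 min

r_p = 6371 + 943.7 = 7314.7 km = 7.3147×10⁶ m.
r_a = 6371 + 24410 = 30781 km = 3.0781×10⁷ m.
Semi-major axis a = (r_p + r_a)/2 = (7314.7 + 30781)/2 = 19048 km = 1.905×10⁷ m.
By Kepler's third law T = 2π√(a³/μ) = 2π × 4.164×10³ = 2.616×10⁴ s.
= 436.0 min.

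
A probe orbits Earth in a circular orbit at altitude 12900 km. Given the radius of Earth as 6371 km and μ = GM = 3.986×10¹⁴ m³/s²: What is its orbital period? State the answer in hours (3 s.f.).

T ≈ 7.40 hours

r = 6371 + 12900 = 19271 km = 1.9271×10⁷ m.
Kepler's third law: T = 2π√(r³/μ) = 2π√((1.927×10⁷)³ / 3.986×10¹⁴).
r³/μ = 1.795×10⁷ s², so T = 2π × 4.237×10³ = 2.662×10⁴ s.
Converting: 2.662×10⁴ s ÷ 3600 = 7.395 hours.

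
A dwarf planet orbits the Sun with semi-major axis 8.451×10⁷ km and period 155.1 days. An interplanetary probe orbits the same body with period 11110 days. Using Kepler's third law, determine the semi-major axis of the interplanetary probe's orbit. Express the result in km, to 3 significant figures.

a₂ ≈ 1.46×10⁹ km

Kepler's third law: a³ ∝ T², so a₂ = a₁ (T₂/T₁)^(2/3).
T₂/T₁ = 71.63, (T₂/T₁)^(2/3) = 17.25.
a₂ = 8.451×10⁷ × 17.25 = 1.458×10⁹ km.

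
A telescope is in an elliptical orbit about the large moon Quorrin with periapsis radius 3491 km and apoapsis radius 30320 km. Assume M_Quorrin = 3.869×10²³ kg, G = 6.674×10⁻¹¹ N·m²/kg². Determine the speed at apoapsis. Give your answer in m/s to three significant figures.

μ = GM = 6.674×10⁻¹¹ × 3.869×10²³ = 2.582×10¹³ m³/s².
Semi-major axis a = (r_p + r_a)/2 = 16906 km = 1.691×10⁷ m.
Vis-viva: v² = μ(2/r − 1/a) = 2.582×10¹³ × (6.596×10⁻⁸ − 5.915×10⁻⁸) = 1.759×10⁵ m²/s².
v = 419.4 m/s.

v ≈ 419 m/s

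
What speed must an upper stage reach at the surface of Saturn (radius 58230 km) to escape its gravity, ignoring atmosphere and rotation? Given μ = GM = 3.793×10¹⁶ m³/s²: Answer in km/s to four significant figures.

v_esc ≈ 36.09 km/s

r = R = 5.823×10⁷ m.
Escape speed v_esc = √(2μ/r) = √(2 × 3.793×10¹⁶ / 5.823×10⁷) = √(1.303×10⁹) = 36090 m/s.
= 36.09 km/s.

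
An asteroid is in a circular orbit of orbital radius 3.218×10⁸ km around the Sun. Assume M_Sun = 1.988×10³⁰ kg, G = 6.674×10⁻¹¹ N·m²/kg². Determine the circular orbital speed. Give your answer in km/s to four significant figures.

μ = GM = 6.674×10⁻¹¹ × 1.988×10³⁰ = 1.327×10²⁰ m³/s².
r = 3.218×10⁸ km = 3.218×10¹¹ m.
For a circular orbit v = √(μ/r) = √(1.327×10²⁰ / 3.218×10¹¹) = √(4.123×10⁸) = 20310 m/s.
That is 20.31 km/s.

v ≈ 20.31 km/s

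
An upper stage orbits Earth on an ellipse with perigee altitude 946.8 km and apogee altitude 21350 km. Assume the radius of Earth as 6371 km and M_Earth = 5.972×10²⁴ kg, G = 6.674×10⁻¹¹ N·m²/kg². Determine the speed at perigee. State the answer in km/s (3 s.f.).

μ = GM = 6.674×10⁻¹¹ × 5.972×10²⁴ = 3.986×10¹⁴ m³/s².
r_p = 6371 + 946.8 = 7317.8 km = 7.3178×10⁶ m.
r_a = 6371 + 21350 = 27721 km = 2.7721×10⁷ m.
Semi-major axis a = (r_p + r_a)/2 = 17519 km = 1.752×10⁷ m.
Vis-viva: v² = μ(2/r − 1/a) = 3.986×10¹⁴ × (2.733×10⁻⁷ − 5.708×10⁻⁸) = 8.618×10⁷ m²/s².
v = 9283 m/s = 9.283 km/s.

v ≈ 9.28 km/s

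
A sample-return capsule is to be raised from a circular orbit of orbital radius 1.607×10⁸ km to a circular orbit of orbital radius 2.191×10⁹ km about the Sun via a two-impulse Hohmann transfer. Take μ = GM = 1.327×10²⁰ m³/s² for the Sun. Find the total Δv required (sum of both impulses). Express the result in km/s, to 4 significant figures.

r₁ = 1.607×10⁸ km = 1.607×10¹¹ m.
r₂ = 2.191×10⁹ km = 2.191×10¹² m.
Transfer ellipse a_t = (r₁ + r₂)/2 = 1.176×10¹² m.
At r₁: circular v_c1 = √(μ/r₁) = 28740 m/s; transfer-perihelion v_p = √[μ(2/r₁ − 1/a_t)] = 39230 m/s.
Δv₁ = v_p − v_c1 = 10490 m/s.
At r₂: circular v_c2 = √(μ/r₂) = 7782 m/s; transfer-aphelion v_a = √[μ(2/r₂ − 1/a_t)] = 2877 m/s.
Δv₂ = v_c2 − v_a = 4905 m/s.
Total Δv = Δv₁ + Δv₂ = 15400 m/s = 15.40 km/s.

Δv_total ≈ 15.40 km/s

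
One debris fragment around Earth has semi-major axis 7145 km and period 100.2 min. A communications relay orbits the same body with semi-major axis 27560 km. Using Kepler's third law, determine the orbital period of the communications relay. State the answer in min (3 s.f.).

Kepler's third law: T² ∝ a³, so T₂ = T₁ (a₂/a₁)^(3/2).
a₂/a₁ = 3.857, (a₂/a₁)^(3/2) = 7.576.
T₂ = 100.2 × 7.576 = 759.1 min.

T₂ ≈ 759 min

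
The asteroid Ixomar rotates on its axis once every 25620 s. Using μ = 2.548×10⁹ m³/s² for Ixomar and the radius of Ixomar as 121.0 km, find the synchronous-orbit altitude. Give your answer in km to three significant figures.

h_sync ≈ 228 km

A synchronous orbit has period T, so by Kepler's third law a = (μT²/4π²)^(1/3).
μT²/4π² = 2.548×10⁹ × (2.562×10⁴)² / 39.48 = 4.236×10¹⁶ m³.
a = 3.486×10⁵ m = 348.60 km.
Altitude h = a − R = 348.60 − 121.0 = 227.60 km.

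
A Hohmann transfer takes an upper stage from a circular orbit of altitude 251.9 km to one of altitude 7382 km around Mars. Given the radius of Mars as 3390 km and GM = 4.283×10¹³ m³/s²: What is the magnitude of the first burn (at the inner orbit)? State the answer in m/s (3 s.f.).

r₁ = 3390 + 251.9 = 3641.9 km = 3.6419×10⁶ m.
r₂ = 3390 + 7382 = 10772 km = 1.0772×10⁷ m.
Transfer ellipse a_t = (r₁ + r₂)/2 = 7.207×10⁶ m.
At r₁: circular v_c1 = √(μ/r₁) = 3429 m/s; transfer-periapsis v_p = √[μ(2/r₁ − 1/a_t)] = 4193 m/s.
Δv₁ = v_p − v_c1 = 763.3 m/s.

Δv ≈ 763 m/s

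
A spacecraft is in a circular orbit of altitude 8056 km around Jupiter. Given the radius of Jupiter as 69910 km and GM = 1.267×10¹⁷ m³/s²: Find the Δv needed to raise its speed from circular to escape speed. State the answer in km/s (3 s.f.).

Δv ≈ 16.7 km/s

r = 69910 + 8056 = 77966 km = 7.7966×10⁷ m.
Circular speed v_c = √(μ/r) = 40310 m/s.
Escape speed v_esc = √(2μ/r) = √2 × v_c = 57010 m/s.
Δv = v_esc − v_c = 16700 m/s = 16.70 km/s.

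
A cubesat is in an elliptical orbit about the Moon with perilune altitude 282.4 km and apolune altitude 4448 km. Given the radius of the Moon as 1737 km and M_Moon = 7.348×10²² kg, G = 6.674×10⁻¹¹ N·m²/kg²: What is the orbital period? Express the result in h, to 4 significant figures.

μ = GM = 6.674×10⁻¹¹ × 7.348×10²² = 4.904×10¹² m³/s².
r_p = 1737 + 282.4 = 2019.4 km = 2.0194×10⁶ m.
r_a = 1737 + 4448 = 6185.0 km = 6.1850×10⁶ m.
Semi-major axis a = (r_p + r_a)/2 = (2019.4 + 6185.0)/2 = 4102.2 km = 4.102×10⁶ m.
By Kepler's third law T = 2π√(a³/μ) = 2π × 3.752×10³ = 2.357×10⁴ s.
= 6.548 h.

T ≈ 6.548 h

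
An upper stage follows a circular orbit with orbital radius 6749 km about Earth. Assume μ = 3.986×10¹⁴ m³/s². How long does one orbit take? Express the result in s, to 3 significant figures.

T ≈ 5520 s

r = 6749 km = 6.749×10⁶ m.
Kepler's third law: T = 2π√(r³/μ) = 2π√((6.749×10⁶)³ / 3.986×10¹⁴).
r³/μ = 7.712×10⁵ s², so T = 2π × 8.782×10² = 5.518×10³ s.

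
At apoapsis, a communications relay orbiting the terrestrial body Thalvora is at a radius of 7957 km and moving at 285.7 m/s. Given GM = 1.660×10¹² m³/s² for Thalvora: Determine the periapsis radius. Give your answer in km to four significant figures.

periapsis radius ≈ 1935 km

r_a = 7.957×10⁶ m.
Specific energy ε = v²/2 − μ/r = -1.678×10⁵ J/kg, so a = −μ/(2ε) = 4.946×10⁶ m.
The apsides satisfy r_p + r_a = 2a, so the periapsis radius is 2a − r_a = 1.935×10⁶ m = 1935.2 km.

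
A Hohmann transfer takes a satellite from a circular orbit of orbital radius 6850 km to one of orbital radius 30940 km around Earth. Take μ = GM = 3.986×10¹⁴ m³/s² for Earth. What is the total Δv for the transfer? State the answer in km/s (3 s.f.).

r₁ = 6850 km = 6.850×10⁶ m.
r₂ = 30940 km = 3.094×10⁷ m.
Transfer ellipse a_t = (r₁ + r₂)/2 = 1.890×10⁷ m.
At r₁: circular v_c1 = √(μ/r₁) = 7628 m/s; transfer-perigee v_p = √[μ(2/r₁ − 1/a_t)] = 9761 m/s.
Δv₁ = v_p − v_c1 = 2133 m/s.
At r₂: circular v_c2 = √(μ/r₂) = 3589 m/s; transfer-apogee v_a = √[μ(2/r₂ − 1/a_t)] = 2161 m/s.
Δv₂ = v_c2 − v_a = 1428 m/s.
Total Δv = Δv₁ + Δv₂ = 3561 m/s = 3.561 km/s.

Δv_total ≈ 3.56 km/s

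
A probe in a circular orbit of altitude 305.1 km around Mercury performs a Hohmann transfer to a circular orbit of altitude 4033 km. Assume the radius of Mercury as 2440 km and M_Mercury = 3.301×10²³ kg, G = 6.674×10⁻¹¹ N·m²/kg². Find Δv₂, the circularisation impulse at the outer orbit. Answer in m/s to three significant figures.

Δv ≈ 421 m/s

μ = GM = 6.674×10⁻¹¹ × 3.301×10²³ = 2.203×10¹³ m³/s².
r₁ = 2440 + 305.1 = 2745.1 km = 2.7451×10⁶ m.
r₂ = 2440 + 4033 = 6473.0 km = 6.4730×10⁶ m.
Transfer ellipse a_t = (r₁ + r₂)/2 = 4.609×10⁶ m.
At r₁: circular v_c1 = √(μ/r₁) = 2833 m/s; transfer-periherm v_p = √[μ(2/r₁ − 1/a_t)] = 3357 m/s.
At r₂: circular v_c2 = √(μ/r₂) = 1845 m/s; transfer-apoherm v_a = √[μ(2/r₂ − 1/a_t)] = 1424 m/s.
Δv₂ = v_c2 − v_a = 421.1 m/s.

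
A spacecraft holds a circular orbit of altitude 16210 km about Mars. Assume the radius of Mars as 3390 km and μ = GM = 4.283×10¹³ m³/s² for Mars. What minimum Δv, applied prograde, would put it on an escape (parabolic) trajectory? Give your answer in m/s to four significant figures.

r = 3390 + 16210 = 19600 km = 1.9600×10⁷ m.
Circular speed v_c = √(μ/r) = 1478 m/s.
Escape speed v_esc = √(2μ/r) = √2 × v_c = 2091 m/s.
Δv = v_esc − v_c = 612.3 m/s.

Δv ≈ 612.3 m/s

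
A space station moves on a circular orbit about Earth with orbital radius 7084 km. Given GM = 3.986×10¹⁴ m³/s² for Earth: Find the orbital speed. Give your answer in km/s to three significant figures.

r = 7084 km = 7.084×10⁶ m.
For a circular orbit v = √(μ/r) = √(3.986×10¹⁴ / 7.084×10⁶) = √(5.627×10⁷) = 7501 m/s.
That is 7.501 km/s.

v ≈ 7.50 km/s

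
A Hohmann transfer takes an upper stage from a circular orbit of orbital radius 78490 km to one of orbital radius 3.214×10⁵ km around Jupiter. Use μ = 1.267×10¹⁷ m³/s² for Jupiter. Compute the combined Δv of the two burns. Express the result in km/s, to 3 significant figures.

r₁ = 78490 km = 7.849×10⁷ m.
r₂ = 3.214×10⁵ km = 3.214×10⁸ m.
Transfer ellipse a_t = (r₁ + r₂)/2 = 1.999×10⁸ m.
At r₁: circular v_c1 = √(μ/r₁) = 40180 m/s; transfer-perijove v_p = √[μ(2/r₁ − 1/a_t)] = 50940 m/s.
Δv₁ = v_p − v_c1 = 10760 m/s.
At r₂: circular v_c2 = √(μ/r₂) = 19850 m/s; transfer-apojove v_a = √[μ(2/r₂ − 1/a_t)] = 12440 m/s.
Δv₂ = v_c2 − v_a = 7415 m/s.
Total Δv = Δv₁ + Δv₂ = 18180 m/s = 18.18 km/s.

Δv_total ≈ 18.2 km/s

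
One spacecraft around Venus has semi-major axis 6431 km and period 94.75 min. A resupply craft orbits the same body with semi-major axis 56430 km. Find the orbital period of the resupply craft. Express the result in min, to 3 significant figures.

T₂ ≈ 2460 min

Kepler's third law: T² ∝ a³, so T₂ = T₁ (a₂/a₁)^(3/2).
a₂/a₁ = 8.775, (a₂/a₁)^(3/2) = 25.99.
T₂ = 94.75 × 25.99 = 2463 min.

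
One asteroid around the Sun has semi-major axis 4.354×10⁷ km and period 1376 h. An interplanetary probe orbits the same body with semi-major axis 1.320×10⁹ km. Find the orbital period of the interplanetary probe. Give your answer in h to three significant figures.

Kepler's third law: T² ∝ a³, so T₂ = T₁ (a₂/a₁)^(3/2).
a₂/a₁ = 30.32, (a₂/a₁)^(3/2) = 166.9.
T₂ = 1376 × 166.9 = 2.297×10⁵ h.

T₂ ≈ 2.30×10⁵ h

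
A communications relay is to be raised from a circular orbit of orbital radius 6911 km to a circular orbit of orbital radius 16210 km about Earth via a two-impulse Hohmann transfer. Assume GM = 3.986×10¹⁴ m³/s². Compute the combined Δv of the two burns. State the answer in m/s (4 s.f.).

r₁ = 6911 km = 6.911×10⁶ m.
r₂ = 16210 km = 1.621×10⁷ m.
Transfer ellipse a_t = (r₁ + r₂)/2 = 1.156×10⁷ m.
At r₁: circular v_c1 = √(μ/r₁) = 7594 m/s; transfer-perigee v_p = √[μ(2/r₁ − 1/a_t)] = 8993 m/s.
Δv₁ = v_p − v_c1 = 1398 m/s.
At r₂: circular v_c2 = √(μ/r₂) = 4959 m/s; transfer-apogee v_a = √[μ(2/r₂ − 1/a_t)] = 3834 m/s.
Δv₂ = v_c2 − v_a = 1125 m/s.
Total Δv = Δv₁ + Δv₂ = 2523 m/s.

Δv_total ≈ 2523 m/s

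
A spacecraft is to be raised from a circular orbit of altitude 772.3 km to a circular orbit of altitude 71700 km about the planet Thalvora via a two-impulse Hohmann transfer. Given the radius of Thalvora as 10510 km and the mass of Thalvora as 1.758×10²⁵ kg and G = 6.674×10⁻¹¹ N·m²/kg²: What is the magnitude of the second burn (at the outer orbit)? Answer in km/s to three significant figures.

μ = GM = 6.674×10⁻¹¹ × 1.758×10²⁵ = 1.173×10¹⁵ m³/s².
r₁ = 10510 + 772.3 = 11282 km = 1.1282×10⁷ m.
r₂ = 10510 + 71700 = 82210 km = 8.2210×10⁷ m.
Transfer ellipse a_t = (r₁ + r₂)/2 = 4.675×10⁷ m.
At r₁: circular v_c1 = √(μ/r₁) = 10200 m/s; transfer-periapsis v_p = √[μ(2/r₁ − 1/a_t)] = 13520 m/s.
At r₂: circular v_c2 = √(μ/r₂) = 3778 m/s; transfer-apoapsis v_a = √[μ(2/r₂ − 1/a_t)] = 1856 m/s.
Δv₂ = v_c2 − v_a = 1922 m/s.
= 1.922 km/s.

Δv ≈ 1.92 km/s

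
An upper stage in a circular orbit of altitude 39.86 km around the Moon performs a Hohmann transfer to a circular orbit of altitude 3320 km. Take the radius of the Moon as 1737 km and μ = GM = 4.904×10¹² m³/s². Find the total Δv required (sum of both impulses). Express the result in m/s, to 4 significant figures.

Δv_total ≈ 634.4 m/s

r₁ = 1737 + 39.86 = 1776.9 km = 1.7769×10⁶ m.
r₂ = 1737 + 3320 = 5057.0 km = 5.0570×10⁶ m.
Transfer ellipse a_t = (r₁ + r₂)/2 = 3.417×10⁶ m.
At r₁: circular v_c1 = √(μ/r₁) = 1661 m/s; transfer-perilune v_p = √[μ(2/r₁ − 1/a_t)] = 2021 m/s.
Δv₁ = v_p − v_c1 = 359.7 m/s.
At r₂: circular v_c2 = √(μ/r₂) = 984.8 m/s; transfer-apolune v_a = √[μ(2/r₂ − 1/a_t)] = 710.1 m/s.
Δv₂ = v_c2 − v_a = 274.6 m/s.
Total Δv = Δv₁ + Δv₂ = 634.4 m/s.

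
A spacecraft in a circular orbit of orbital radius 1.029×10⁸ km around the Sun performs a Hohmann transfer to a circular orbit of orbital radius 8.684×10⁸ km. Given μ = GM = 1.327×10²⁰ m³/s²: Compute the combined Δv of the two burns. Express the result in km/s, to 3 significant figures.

r₁ = 1.029×10⁸ km = 1.029×10¹¹ m.
r₂ = 8.684×10⁸ km = 8.684×10¹¹ m.
Transfer ellipse a_t = (r₁ + r₂)/2 = 4.856×10¹¹ m.
At r₁: circular v_c1 = √(μ/r₁) = 35910 m/s; transfer-perihelion v_p = √[μ(2/r₁ − 1/a_t)] = 48020 m/s.
Δv₁ = v_p − v_c1 = 12110 m/s.
At r₂: circular v_c2 = √(μ/r₂) = 12360 m/s; transfer-aphelion v_a = √[μ(2/r₂ − 1/a_t)] = 5690 m/s.
Δv₂ = v_c2 − v_a = 6672 m/s.
Total Δv = Δv₁ + Δv₂ = 18780 m/s = 18.78 km/s.

Δv_total ≈ 18.8 km/s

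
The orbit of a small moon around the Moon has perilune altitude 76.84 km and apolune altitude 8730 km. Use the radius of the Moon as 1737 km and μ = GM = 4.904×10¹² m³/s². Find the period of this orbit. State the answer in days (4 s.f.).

T ≈ 0.4997 days

r_p = 1737 + 76.84 = 1813.8 km = 1.8138×10⁶ m.
r_a = 1737 + 8730 = 10467 km = 1.0467×10⁷ m.
Semi-major axis a = (r_p + r_a)/2 = (1813.8 + 10467)/2 = 6140.4 km = 6.140×10⁶ m.
By Kepler's third law T = 2π√(a³/μ) = 2π × 6.871×10³ = 4.317×10⁴ s.
= 0.4997 days.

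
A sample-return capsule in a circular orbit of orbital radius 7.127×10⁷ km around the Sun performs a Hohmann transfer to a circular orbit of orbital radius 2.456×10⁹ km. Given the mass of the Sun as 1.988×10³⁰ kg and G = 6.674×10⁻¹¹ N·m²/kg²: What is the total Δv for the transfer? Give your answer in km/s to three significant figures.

Δv_total ≈ 22.6 km/s

μ = GM = 6.674×10⁻¹¹ × 1.988×10³⁰ = 1.327×10²⁰ m³/s².
r₁ = 7.127×10⁷ km = 7.127×10¹⁰ m.
r₂ = 2.456×10⁹ km = 2.456×10¹² m.
Transfer ellipse a_t = (r₁ + r₂)/2 = 1.264×10¹² m.
At r₁: circular v_c1 = √(μ/r₁) = 43150 m/s; transfer-perihelion v_p = √[μ(2/r₁ − 1/a_t)] = 60150 m/s.
Δv₁ = v_p − v_c1 = 17010 m/s.
At r₂: circular v_c2 = √(μ/r₂) = 7350 m/s; transfer-aphelion v_a = √[μ(2/r₂ − 1/a_t)] = 1746 m/s.
Δv₂ = v_c2 − v_a = 5604 m/s.
Total Δv = Δv₁ + Δv₂ = 22610 m/s = 22.61 km/s.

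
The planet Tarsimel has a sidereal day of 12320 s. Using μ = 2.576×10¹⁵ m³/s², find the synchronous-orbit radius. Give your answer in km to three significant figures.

r_sync ≈ 21500 km

A synchronous orbit has period T, so by Kepler's third law a = (μT²/4π²)^(1/3).
μT²/4π² = 2.576×10¹⁵ × (1.232×10⁴)² / 39.48 = 9.904×10²¹ m³.
a = 2.148×10⁷ m = 21475 km.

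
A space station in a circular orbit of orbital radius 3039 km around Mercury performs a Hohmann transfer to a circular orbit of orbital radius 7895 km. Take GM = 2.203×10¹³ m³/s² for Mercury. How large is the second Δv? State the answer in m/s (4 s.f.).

Δv ≈ 425.0 m/s

r₁ = 3039 km = 3.039×10⁶ m.
r₂ = 7895 km = 7.895×10⁶ m.
Transfer ellipse a_t = (r₁ + r₂)/2 = 5.467×10⁶ m.
At r₁: circular v_c1 = √(μ/r₁) = 2692 m/s; transfer-periherm v_p = √[μ(2/r₁ − 1/a_t)] = 3236 m/s.
At r₂: circular v_c2 = √(μ/r₂) = 1670 m/s; transfer-apoherm v_a = √[μ(2/r₂ − 1/a_t)] = 1245 m/s.
Δv₂ = v_c2 − v_a = 425.0 m/s.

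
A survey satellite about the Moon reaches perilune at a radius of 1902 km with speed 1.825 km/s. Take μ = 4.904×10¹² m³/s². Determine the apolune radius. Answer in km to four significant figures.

r_p = 1.902×10⁶ m.
Specific energy ε = v²/2 − μ/r = -9.130×10⁵ J/kg, so a = −μ/(2ε) = 2.686×10⁶ m.
The apsides satisfy r_p + r_a = 2a, so the apolune radius is 2a − r_p = 3.469×10⁶ m = 3469.1 km.

apolune radius ≈ 3469 km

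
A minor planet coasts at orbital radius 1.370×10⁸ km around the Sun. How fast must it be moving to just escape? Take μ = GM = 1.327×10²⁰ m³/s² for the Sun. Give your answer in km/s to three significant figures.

r = 1.370×10⁸ km = 1.370×10¹¹ m.
Escape speed v_esc = √(2μ/r) = √(2 × 1.327×10²⁰ / 1.370×10¹¹) = √(1.937×10⁹) = 44010 m/s.
= 44.01 km/s.

v_esc ≈ 44.0 km/s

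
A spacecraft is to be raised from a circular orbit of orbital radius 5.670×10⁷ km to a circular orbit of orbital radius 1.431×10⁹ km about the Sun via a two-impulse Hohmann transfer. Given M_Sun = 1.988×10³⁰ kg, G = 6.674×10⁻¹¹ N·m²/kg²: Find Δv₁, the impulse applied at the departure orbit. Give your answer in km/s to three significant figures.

μ = GM = 6.674×10⁻¹¹ × 1.988×10³⁰ = 1.327×10²⁰ m³/s².
r₁ = 5.670×10⁷ km = 5.670×10¹⁰ m.
r₂ = 1.431×10⁹ km = 1.431×10¹² m.
Transfer ellipse a_t = (r₁ + r₂)/2 = 7.438×10¹¹ m.
At r₁: circular v_c1 = √(μ/r₁) = 48370 m/s; transfer-perihelion v_p = √[μ(2/r₁ − 1/a_t)] = 67090 m/s.
Δv₁ = v_p − v_c1 = 18720 m/s.
= 18.72 km/s.

Δv ≈ 18.7 km/s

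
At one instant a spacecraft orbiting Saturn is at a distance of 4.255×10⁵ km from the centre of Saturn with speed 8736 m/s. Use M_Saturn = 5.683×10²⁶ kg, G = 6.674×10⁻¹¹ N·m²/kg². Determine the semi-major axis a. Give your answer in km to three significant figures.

μ = GM = 6.674×10⁻¹¹ × 5.683×10²⁶ = 3.793×10¹⁶ m³/s².
r = 4.255×10⁸ m.
Vis-viva rearranged: 1/a = 2/r − v²/μ = 4.700×10⁻⁹ − 2.012×10⁻⁹ = 2.688×10⁻⁹ m⁻¹.
a = 3.720×10⁸ m = 3.7200×10⁵ km.

a ≈ 3.72×10⁵ km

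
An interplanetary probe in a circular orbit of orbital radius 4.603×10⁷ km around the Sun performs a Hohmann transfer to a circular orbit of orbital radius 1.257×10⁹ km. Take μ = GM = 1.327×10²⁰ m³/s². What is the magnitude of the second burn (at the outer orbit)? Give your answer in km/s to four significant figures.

Δv ≈ 7.544 km/s

r₁ = 4.603×10⁷ km = 4.603×10¹⁰ m.
r₂ = 1.257×10⁹ km = 1.257×10¹² m.
Transfer ellipse a_t = (r₁ + r₂)/2 = 6.515×10¹¹ m.
At r₁: circular v_c1 = √(μ/r₁) = 53690 m/s; transfer-perihelion v_p = √[μ(2/r₁ − 1/a_t)] = 74580 m/s.
At r₂: circular v_c2 = √(μ/r₂) = 10270 m/s; transfer-aphelion v_a = √[μ(2/r₂ − 1/a_t)] = 2731 m/s.
Δv₂ = v_c2 − v_a = 7544 m/s.
= 7.544 km/s.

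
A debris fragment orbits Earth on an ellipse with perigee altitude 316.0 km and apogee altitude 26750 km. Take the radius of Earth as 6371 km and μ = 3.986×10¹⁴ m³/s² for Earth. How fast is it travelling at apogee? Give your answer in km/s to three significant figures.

r_p = 6371 + 316.0 = 6687.0 km = 6.6870×10⁶ m.
r_a = 6371 + 26750 = 33121 km = 3.3121×10⁷ m.
Semi-major axis a = (r_p + r_a)/2 = 19904 km = 1.990×10⁷ m.
Vis-viva: v² = μ(2/r − 1/a) = 3.986×10¹⁴ × (6.038×10⁻⁸ − 5.024×10⁻⁸) = 4.043×10⁶ m²/s².
v = 2011 m/s = 2.011 km/s.

v ≈ 2.01 km/s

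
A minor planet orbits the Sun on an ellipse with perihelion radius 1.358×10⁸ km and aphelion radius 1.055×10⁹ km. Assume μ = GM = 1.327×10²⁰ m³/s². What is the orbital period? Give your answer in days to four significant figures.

Semi-major axis a = (r_p + r_a)/2 = (1.3580×10⁸ + 1.0550×10⁹)/2 = 5.9540×10⁸ km = 5.954×10¹¹ m.
By Kepler's third law T = 2π√(a³/μ) = 2π × 3.988×10⁷ = 2.506×10⁸ s.
= 2900 days.

T ≈ 2900 days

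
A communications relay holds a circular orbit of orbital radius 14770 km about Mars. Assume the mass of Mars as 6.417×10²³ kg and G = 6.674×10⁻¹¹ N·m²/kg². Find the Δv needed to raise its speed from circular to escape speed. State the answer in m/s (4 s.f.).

Δv ≈ 705.3 m/s

μ = GM = 6.674×10⁻¹¹ × 6.417×10²³ = 4.283×10¹³ m³/s².
r = 14770 km = 1.477×10⁷ m.
Circular speed v_c = √(μ/r) = 1703 m/s.
Escape speed v_esc = √(2μ/r) = √2 × v_c = 2408 m/s.
Δv = v_esc − v_c = 705.3 m/s.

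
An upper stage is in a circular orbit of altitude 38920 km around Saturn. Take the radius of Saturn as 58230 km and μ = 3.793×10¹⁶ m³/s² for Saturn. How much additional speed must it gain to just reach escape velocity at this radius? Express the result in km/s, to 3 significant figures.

r = 58230 + 38920 = 97150 km = 9.7150×10⁷ m.
Circular speed v_c = √(μ/r) = 19760 m/s.
Escape speed v_esc = √(2μ/r) = √2 × v_c = 27940 m/s.
Δv = v_esc − v_c = 8185 m/s = 8.185 km/s.

Δv ≈ 8.18 km/s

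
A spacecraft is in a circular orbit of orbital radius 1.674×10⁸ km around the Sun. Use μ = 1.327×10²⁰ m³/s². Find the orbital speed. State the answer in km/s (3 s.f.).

v ≈ 28.2 km/s

r = 1.674×10⁸ km = 1.674×10¹¹ m.
For a circular orbit v = √(μ/r) = √(1.327×10²⁰ / 1.674×10¹¹) = √(7.927×10⁸) = 28160 m/s.
That is 28.16 km/s.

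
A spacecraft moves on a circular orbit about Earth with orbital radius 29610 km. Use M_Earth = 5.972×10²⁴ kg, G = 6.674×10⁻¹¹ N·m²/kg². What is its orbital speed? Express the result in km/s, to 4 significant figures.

μ = GM = 6.674×10⁻¹¹ × 5.972×10²⁴ = 3.986×10¹⁴ m³/s².
r = 29610 km = 2.961×10⁷ m.
For a circular orbit v = √(μ/r) = √(3.986×10¹⁴ / 2.961×10⁷) = √(1.346×10⁷) = 3669 m/s.
That is 3.669 km/s.

v ≈ 3.669 km/s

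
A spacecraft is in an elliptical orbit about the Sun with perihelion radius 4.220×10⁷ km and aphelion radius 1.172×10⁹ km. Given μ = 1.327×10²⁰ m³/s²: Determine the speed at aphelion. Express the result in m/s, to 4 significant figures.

v ≈ 2805 m/s

Semi-major axis a = (r_p + r_a)/2 = 6.0710×10⁸ km = 6.071×10¹¹ m.
Vis-viva: v² = μ(2/r − 1/a) = 1.327×10²⁰ × (1.706×10⁻¹² − 1.647×10⁻¹²) = 7.870×10⁶ m²/s².
v = 2805 m/s.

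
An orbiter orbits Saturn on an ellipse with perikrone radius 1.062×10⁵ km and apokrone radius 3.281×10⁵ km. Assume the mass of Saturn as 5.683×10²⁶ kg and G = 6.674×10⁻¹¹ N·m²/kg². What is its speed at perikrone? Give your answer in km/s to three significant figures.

v ≈ 23.2 km/s

μ = GM = 6.674×10⁻¹¹ × 5.683×10²⁶ = 3.793×10¹⁶ m³/s².
Semi-major axis a = (r_p + r_a)/2 = 2.1715×10⁵ km = 2.172×10⁸ m.
Vis-viva: v² = μ(2/r − 1/a) = 3.793×10¹⁶ × (1.883×10⁻⁸ − 4.605×10⁻⁹) = 5.396×10⁸ m²/s².
v = 23230 m/s = 23.23 km/s.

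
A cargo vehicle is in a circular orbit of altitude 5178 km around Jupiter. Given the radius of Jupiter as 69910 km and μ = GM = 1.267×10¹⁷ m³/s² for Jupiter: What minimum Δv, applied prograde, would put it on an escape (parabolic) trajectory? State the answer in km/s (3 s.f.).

r = 69910 + 5178 = 75088 km = 7.5088×10⁷ m.
Circular speed v_c = √(μ/r) = 41080 m/s.
Escape speed v_esc = √(2μ/r) = √2 × v_c = 58090 m/s.
Δv = v_esc − v_c = 17010 m/s = 17.01 km/s.

Δv ≈ 17.0 km/s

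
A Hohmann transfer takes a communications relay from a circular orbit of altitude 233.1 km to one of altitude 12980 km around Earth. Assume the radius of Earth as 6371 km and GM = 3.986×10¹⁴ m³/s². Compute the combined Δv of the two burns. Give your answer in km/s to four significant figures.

r₁ = 6371 + 233.1 = 6604.1 km = 6.6041×10⁶ m.
r₂ = 6371 + 12980 = 19351 km = 1.9351×10⁷ m.
Transfer ellipse a_t = (r₁ + r₂)/2 = 1.298×10⁷ m.
At r₁: circular v_c1 = √(μ/r₁) = 7769 m/s; transfer-perigee v_p = √[μ(2/r₁ − 1/a_t)] = 9487 m/s.
Δv₁ = v_p − v_c1 = 1718 m/s.
At r₂: circular v_c2 = √(μ/r₂) = 4539 m/s; transfer-apogee v_a = √[μ(2/r₂ − 1/a_t)] = 3238 m/s.
Δv₂ = v_c2 − v_a = 1301 m/s.
Total Δv = Δv₁ + Δv₂ = 3019 m/s = 3.019 km/s.

Δv_total ≈ 3.019 km/s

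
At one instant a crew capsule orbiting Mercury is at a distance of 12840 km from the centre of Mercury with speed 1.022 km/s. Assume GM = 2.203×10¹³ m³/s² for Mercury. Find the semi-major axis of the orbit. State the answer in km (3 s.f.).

r = 1.284×10⁷ m.
Specific orbital energy ε = v²/2 − μ/r = (1022)²/2 − 2.203×10¹³/1.284×10⁷ = -1.193×10⁶ J/kg.
Since ε = −μ/(2a), a = −μ/(2ε) = 9.229×10⁶ m = 9229.2 km.

a ≈ 9230 km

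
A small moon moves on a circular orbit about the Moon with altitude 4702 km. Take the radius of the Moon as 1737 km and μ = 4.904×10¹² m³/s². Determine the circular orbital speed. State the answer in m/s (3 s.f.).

r = 1737 + 4702 = 6439.0 km = 6.4390×10⁶ m.
For a circular orbit v = √(μ/r) = √(4.904×10¹² / 6.439×10⁶) = √(7.616×10⁵) = 872.7 m/s.

v ≈ 873 m/s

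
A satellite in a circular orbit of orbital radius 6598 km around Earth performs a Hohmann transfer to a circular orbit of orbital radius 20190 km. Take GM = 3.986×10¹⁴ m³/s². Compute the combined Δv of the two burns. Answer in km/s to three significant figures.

r₁ = 6598 km = 6.598×10⁶ m.
r₂ = 20190 km = 2.019×10⁷ m.
Transfer ellipse a_t = (r₁ + r₂)/2 = 1.339×10⁷ m.
At r₁: circular v_c1 = √(μ/r₁) = 7773 m/s; transfer-perigee v_p = √[μ(2/r₁ − 1/a_t)] = 9543 m/s.
Δv₁ = v_p − v_c1 = 1770 m/s.
At r₂: circular v_c2 = √(μ/r₂) = 4443 m/s; transfer-apogee v_a = √[μ(2/r₂ − 1/a_t)] = 3119 m/s.
Δv₂ = v_c2 − v_a = 1325 m/s.
Total Δv = Δv₁ + Δv₂ = 3095 m/s = 3.095 km/s.

Δv_total ≈ 3.09 km/s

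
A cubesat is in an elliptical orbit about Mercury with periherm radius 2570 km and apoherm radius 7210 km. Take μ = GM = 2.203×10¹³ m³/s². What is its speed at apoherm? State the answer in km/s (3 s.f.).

Semi-major axis a = (r_p + r_a)/2 = 4890.0 km = 4.890×10⁶ m.
Vis-viva: v² = μ(2/r − 1/a) = 2.203×10¹³ × (2.774×10⁻⁷ − 2.045×10⁻⁷) = 1.606×10⁶ m²/s².
v = 1267 m/s = 1.267 km/s.

v ≈ 1.27 km/s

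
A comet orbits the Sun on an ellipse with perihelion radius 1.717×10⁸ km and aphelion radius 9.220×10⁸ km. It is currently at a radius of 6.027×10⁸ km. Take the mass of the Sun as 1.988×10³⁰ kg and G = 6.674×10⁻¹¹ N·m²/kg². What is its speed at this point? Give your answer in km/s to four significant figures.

v ≈ 14.06 km/s

μ = GM = 6.674×10⁻¹¹ × 1.988×10³⁰ = 1.327×10²⁰ m³/s².
Semi-major axis a = (r_p + r_a)/2 = 5.4685×10⁸ km = 5.468×10¹¹ m.
Vis-viva: v² = μ(2/r − 1/a) = 1.327×10²⁰ × (3.318×10⁻¹² − 1.829×10⁻¹²) = 1.977×10⁸ m²/s².
v = 14060 m/s = 14.06 km/s.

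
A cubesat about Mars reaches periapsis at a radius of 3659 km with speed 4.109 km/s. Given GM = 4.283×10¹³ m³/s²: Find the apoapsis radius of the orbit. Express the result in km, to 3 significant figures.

apoapsis radius ≈ 9470 km

r_p = 3.659×10⁶ m.
Specific energy ε = v²/2 − μ/r = -3.263×10⁶ J/kg, so a = −μ/(2ε) = 6.562×10⁶ m.
The apsides satisfy r_p + r_a = 2a, so the apoapsis radius is 2a − r_p = 9.465×10⁶ m = 9465.2 km.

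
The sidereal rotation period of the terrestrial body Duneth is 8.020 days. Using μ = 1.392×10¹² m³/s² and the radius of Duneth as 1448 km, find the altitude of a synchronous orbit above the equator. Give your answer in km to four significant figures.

h_sync ≈ 24230 km

T = 8.020 days = 6.929×10⁵ s.
A synchronous orbit has period T, so by Kepler's third law a = (μT²/4π²)^(1/3).
μT²/4π² = 1.392×10¹² × (6.929×10⁵)² / 39.48 = 1.693×10²² m³.
a = 2.568×10⁷ m = 25677 km.
Altitude h = a − R = 25677 − 1448 = 24229 km.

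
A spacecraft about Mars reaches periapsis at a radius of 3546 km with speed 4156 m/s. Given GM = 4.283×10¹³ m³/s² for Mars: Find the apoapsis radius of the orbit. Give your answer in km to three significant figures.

r_p = 3.546×10⁶ m.
Specific energy ε = v²/2 − μ/r = -3.442×10⁶ J/kg, so a = −μ/(2ε) = 6.221×10⁶ m.
The apsides satisfy r_p + r_a = 2a, so the apoapsis radius is 2a − r_p = 8.897×10⁶ m = 8896.5 km.

apoapsis radius ≈ 8900 km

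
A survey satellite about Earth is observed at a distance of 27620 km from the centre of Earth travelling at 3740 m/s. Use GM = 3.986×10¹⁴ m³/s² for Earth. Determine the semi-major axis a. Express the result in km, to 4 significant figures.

a ≈ 26800 km

r = 2.762×10⁷ m.
Vis-viva rearranged: 1/a = 2/r − v²/μ = 7.241×10⁻⁸ − 3.509×10⁻⁸ = 3.732×10⁻⁸ m⁻¹.
a = 2.680×10⁷ m = 26796 km.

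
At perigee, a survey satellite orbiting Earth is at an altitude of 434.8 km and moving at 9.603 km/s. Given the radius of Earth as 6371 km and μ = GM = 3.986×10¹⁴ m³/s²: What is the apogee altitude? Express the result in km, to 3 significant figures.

r_p = 6371 + 434.8 = 6805.8 km = 6.806×10⁶ m.
Specific energy ε = v²/2 − μ/r = -1.246×10⁷ J/kg, so a = −μ/(2ε) = 1.600×10⁷ m.
The apsides satisfy r_p + r_a = 2a, so the apogee radius is 2a − r_p = 2.519×10⁷ m = 25187 km.
Apogee altitude = 25187 − 6371 = 18816 km.

apogee altitude ≈ 18800 km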